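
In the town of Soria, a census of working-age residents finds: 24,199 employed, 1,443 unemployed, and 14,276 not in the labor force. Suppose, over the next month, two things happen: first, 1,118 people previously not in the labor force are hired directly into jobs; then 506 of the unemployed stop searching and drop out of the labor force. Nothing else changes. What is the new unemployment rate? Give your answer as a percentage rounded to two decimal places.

New unemployment rate ≈ 3.57%.

Initially, labor force = 24,199 + 1,443 = 25,642, so u = 1,443/25,642 = 5.63%.
After the first change, employed and labor force both rise by 1,118; unemployed unchanged → E = 25,317, U = 1,443, labor force = 26,760.
After the second change, unemployed and labor force both fall by 506 → E = 25,317, U = 937, labor force = 26,254.
New unemployment rate = 937 / 26,254 = 3.57%.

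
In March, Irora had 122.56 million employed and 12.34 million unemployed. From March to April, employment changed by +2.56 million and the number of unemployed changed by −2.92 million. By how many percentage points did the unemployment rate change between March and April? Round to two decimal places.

March: labor force = 122.56 + 12.34 = 134.90; u = 12.34/134.90 = 9.15%.
April: labor force = 125.12 + 9.42 = 134.54; u = 9.42/134.54 = 7.00%.
Change = 7.00% − 9.15% = −2.15 pp.

The unemployment rate changed by −2.15 percentage points.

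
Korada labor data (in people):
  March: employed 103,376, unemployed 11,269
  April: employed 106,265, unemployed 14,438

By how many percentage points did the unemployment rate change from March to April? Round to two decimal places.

March: labor force = 103,376 + 11,269 = 114,645; u = 11,269/114,645 = 9.83%.
April: labor force = 106,265 + 14,438 = 120,703; u = 14,438/120,703 = 11.96%.
Change = 11.96% − 9.83% = +2.13 pp.

The unemployment rate changed by +2.13 percentage points.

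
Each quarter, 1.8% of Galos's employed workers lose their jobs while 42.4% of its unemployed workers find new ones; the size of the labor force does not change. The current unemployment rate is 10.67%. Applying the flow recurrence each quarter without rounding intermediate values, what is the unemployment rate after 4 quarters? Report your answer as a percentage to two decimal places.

With a fixed labor force, u_{t+1} = u_t + s·(1−u_t) − f·u_t = u_t·(1−s−f) + s.
Here 1−s−f = 0.558 and s = 0.018.
u_1 = 0.106700 × 0.558 + 0.018 = 0.077539.
u_2 = 0.077539 × 0.558 + 0.018 = 0.061267.
u_3 = 0.061267 × 0.558 + 0.018 = 0.052187.
u_4 = 0.052187 × 0.558 + 0.018 = 0.047120.

Unemployment rate after four quarters ≈ 4.71%.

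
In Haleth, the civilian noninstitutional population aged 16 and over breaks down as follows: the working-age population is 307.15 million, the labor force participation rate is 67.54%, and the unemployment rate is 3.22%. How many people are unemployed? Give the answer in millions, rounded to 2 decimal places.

Labor force = 0.6754 × 307.15 = 207.45 million.
Unemployed = 0.0322 × 207.45 ≈ 6.68 million.

About 6.68 million are unemployed.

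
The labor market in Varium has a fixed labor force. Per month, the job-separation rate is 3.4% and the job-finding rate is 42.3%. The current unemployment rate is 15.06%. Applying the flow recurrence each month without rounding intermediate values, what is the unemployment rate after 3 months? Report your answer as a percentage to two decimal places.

Unemployment rate after three months ≈ 8.66%.

With a fixed labor force, u_{t+1} = u_t + s·(1−u_t) − f·u_t = u_t·(1−s−f) + s.
Here 1−s−f = 0.543 and s = 0.034.
u_1 = 0.150600 × 0.543 + 0.034 = 0.115776.
u_2 = 0.115776 × 0.543 + 0.034 = 0.096866.
u_3 = 0.096866 × 0.543 + 0.034 = 0.086598.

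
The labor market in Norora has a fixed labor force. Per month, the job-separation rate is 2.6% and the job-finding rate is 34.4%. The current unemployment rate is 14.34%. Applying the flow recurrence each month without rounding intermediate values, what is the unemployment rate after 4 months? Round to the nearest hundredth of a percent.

Unemployment rate after four months ≈ 8.18%.

With a fixed labor force, u_{t+1} = u_t + s·(1−u_t) − f·u_t = u_t·(1−s−f) + s.
Here 1−s−f = 0.630 and s = 0.026.
u_1 = 0.143400 × 0.630 + 0.026 = 0.116342.
u_2 = 0.116342 × 0.630 + 0.026 = 0.099295.
u_3 = 0.099295 × 0.630 + 0.026 = 0.088556.
u_4 = 0.088556 × 0.630 + 0.026 = 0.081790.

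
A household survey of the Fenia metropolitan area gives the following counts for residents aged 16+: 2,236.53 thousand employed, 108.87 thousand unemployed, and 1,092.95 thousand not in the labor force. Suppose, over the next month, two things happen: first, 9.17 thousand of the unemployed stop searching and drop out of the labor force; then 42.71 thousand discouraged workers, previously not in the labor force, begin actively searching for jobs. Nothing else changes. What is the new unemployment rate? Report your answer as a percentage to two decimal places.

New unemployment rate ≈ 5.99%.

Initially, labor force = 2,236.53 + 108.87 = 2,345.40 thousand, so u = 108.87/2,345.40 = 4.64%.
After the first change, unemployed and labor force both fall by 9.17 → E = 2,236.53, U = 99.70, labor force = 2,336.23 thousand.
After the second change, unemployed and labor force both rise by 42.71 → E = 2,236.53, U = 142.41, labor force = 2,378.94 thousand.
New unemployment rate = 142.41 / 2,378.94 = 5.99%.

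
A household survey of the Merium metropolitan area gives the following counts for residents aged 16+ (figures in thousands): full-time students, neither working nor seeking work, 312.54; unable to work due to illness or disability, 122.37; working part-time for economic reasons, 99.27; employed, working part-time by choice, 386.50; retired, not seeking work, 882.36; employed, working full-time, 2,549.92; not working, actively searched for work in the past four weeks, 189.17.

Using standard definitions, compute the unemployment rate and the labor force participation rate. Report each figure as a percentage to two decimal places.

Unemployment rate ≈ 5.87%; labor force participation rate ≈ 71.00%.

Employed = 99.27 + 386.50 + 2,549.92 = 3,035.69 thousand (anyone who worked, including part-time for economic reasons, counts as employed).
Unemployed = 189.17 thousand.
Labor force = 3,035.69 + 189.17 = 3,224.86 thousand.
Not in labor force = 312.54 + 122.37 + 882.36 = 1,317.27 thousand (those not working and not actively searching are outside the labor force).
Civilian working-age population = 3,224.86 + 1,317.27 = 4,542.13 thousand.
Unemployment rate = 189.17 / 3,224.86 = 5.87%.
Labor force participation rate = 3,224.86 / 4,542.13 = 71.00%.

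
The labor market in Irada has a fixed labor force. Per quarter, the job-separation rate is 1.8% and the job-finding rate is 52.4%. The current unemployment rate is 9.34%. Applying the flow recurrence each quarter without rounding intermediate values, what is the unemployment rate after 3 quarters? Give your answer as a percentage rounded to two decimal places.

With a fixed labor force, u_{t+1} = u_t + s·(1−u_t) − f·u_t = u_t·(1−s−f) + s.
Here 1−s−f = 0.458 and s = 0.018.
u_1 = 0.093400 × 0.458 + 0.018 = 0.060777.
u_2 = 0.060777 × 0.458 + 0.018 = 0.045836.
u_3 = 0.045836 × 0.458 + 0.018 = 0.038993.

Unemployment rate after three quarters ≈ 3.90%.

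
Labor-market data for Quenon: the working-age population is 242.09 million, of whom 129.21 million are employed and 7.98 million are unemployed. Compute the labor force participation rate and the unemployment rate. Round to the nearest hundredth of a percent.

Labor force participation rate ≈ 56.67%; unemployment rate ≈ 5.82%.

Labor force = employed + unemployed = 129.21 + 7.98 = 137.19 million.
Unemployment rate = 7.98 / 137.19 = 5.82%.
Labor force participation rate = 137.19 / 242.09 = 56.67%.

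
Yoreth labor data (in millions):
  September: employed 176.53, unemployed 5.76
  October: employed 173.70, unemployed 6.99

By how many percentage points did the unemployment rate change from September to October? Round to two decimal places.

The unemployment rate changed by +0.71 percentage points.

September: labor force = 176.53 + 5.76 = 182.29; u = 5.76/182.29 = 3.16%.
October: labor force = 173.70 + 6.99 = 180.69; u = 6.99/180.69 = 3.87%.
Change = 3.87% − 3.16% = +0.71 pp.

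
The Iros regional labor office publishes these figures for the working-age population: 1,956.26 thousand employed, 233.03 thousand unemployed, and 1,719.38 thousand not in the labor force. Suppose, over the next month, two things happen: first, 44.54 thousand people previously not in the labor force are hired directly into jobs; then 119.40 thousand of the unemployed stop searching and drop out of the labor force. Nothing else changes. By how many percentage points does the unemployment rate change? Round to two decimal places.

Initially, labor force = 1,956.26 + 233.03 = 2,189.29 thousand, so u = 233.03/2,189.29 = 10.64%.
After the first change, employed and labor force both rise by 44.54; unemployed unchanged → E = 2,000.80, U = 233.03, labor force = 2,233.83 thousand.
After the second change, unemployed and labor force both fall by 119.40 → E = 2,000.80, U = 113.63, labor force = 2,114.43 thousand.
New unemployment rate = 113.63 / 2,114.43 = 5.37%.
Change = 5.37% − 10.64% = −5.27 percentage points.

The unemployment rate changes by −5.27 percentage points.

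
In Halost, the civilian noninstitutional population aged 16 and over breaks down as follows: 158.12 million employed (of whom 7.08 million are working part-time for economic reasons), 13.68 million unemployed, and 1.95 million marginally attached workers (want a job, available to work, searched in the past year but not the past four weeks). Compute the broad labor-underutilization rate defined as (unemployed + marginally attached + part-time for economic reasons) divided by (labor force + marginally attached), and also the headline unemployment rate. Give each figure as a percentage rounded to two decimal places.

Broad underutilization rate ≈ 13.07%; headline unemployment rate ≈ 7.96%.

Labor force = 158.12 + 13.68 = 171.80 million.
Numerator = 13.68 + 1.95 + 7.08 = 22.71 million.
Denominator = 171.80 + 1.95 = 173.75 million.
Broad rate = 22.71 / 173.75 = 13.07%.
Headline unemployment rate = 13.68 / 171.80 = 7.96%.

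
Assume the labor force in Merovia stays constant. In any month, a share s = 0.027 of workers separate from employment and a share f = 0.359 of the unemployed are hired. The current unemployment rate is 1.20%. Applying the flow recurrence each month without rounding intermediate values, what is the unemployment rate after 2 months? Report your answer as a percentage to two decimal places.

With a fixed labor force, u_{t+1} = u_t + s·(1−u_t) − f·u_t = u_t·(1−s−f) + s.
Here 1−s−f = 0.614 and s = 0.027.
u_1 = 0.012000 × 0.614 + 0.027 = 0.034368.
u_2 = 0.034368 × 0.614 + 0.027 = 0.048102.

Unemployment rate after two months ≈ 4.81%.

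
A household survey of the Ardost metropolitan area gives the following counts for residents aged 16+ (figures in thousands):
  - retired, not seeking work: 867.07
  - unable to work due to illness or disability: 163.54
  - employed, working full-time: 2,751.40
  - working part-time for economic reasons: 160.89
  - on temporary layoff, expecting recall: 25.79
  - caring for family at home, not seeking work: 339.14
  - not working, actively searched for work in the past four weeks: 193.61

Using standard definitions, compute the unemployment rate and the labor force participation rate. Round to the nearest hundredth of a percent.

Employed = 2,751.40 + 160.89 = 2,912.29 thousand (anyone who worked, including part-time for economic reasons, counts as employed).
Unemployed = 25.79 + 193.61 = 219.40 thousand (jobless and actively searching, or on temporary layoff).
Labor force = 2,912.29 + 219.40 = 3,131.69 thousand.
Not in labor force = 867.07 + 163.54 + 339.14 = 1,369.75 thousand (those not working and not actively searching are outside the labor force).
Civilian working-age population = 3,131.69 + 1,369.75 = 4,501.44 thousand.
Unemployment rate = 219.40 / 3,131.69 = 7.01%.
Labor force participation rate = 3,131.69 / 4,501.44 = 69.57%.

Unemployment rate ≈ 7.01%; labor force participation rate ≈ 69.57%.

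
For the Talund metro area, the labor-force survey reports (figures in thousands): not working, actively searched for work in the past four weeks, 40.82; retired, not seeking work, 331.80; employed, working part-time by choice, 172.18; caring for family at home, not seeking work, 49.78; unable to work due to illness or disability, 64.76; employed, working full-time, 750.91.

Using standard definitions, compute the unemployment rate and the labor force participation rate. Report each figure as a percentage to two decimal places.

Unemployment rate ≈ 4.23%; labor force participation rate ≈ 68.35%.

Employed = 172.18 + 750.91 = 923.09 thousand.
Unemployed = 40.82 thousand.
Labor force = 923.09 + 40.82 = 963.91 thousand.
Not in labor force = 331.80 + 49.78 + 64.76 = 446.34 thousand (those not working and not actively searching are outside the labor force).
Civilian working-age population = 963.91 + 446.34 = 1,410.25 thousand.
Unemployment rate = 40.82 / 963.91 = 4.23%.
Labor force participation rate = 963.91 / 1,410.25 = 68.35%.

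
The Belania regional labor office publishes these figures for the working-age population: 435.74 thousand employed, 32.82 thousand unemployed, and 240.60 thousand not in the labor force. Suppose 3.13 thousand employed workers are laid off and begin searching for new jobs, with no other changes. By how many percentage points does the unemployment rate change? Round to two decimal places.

The unemployment rate changes by +0.67 percentage points.

Initially, labor force = 435.74 + 32.82 = 468.56 thousand, so u = 32.82/468.56 = 7.00%.
After the change, employed falls and unemployed rises by 3.13; labor force unchanged → E = 432.61, U = 35.95, labor force = 468.56 thousand.
New unemployment rate = 35.95 / 468.56 = 7.67%.
Change = 7.67% − 7.00% = +0.67 percentage points.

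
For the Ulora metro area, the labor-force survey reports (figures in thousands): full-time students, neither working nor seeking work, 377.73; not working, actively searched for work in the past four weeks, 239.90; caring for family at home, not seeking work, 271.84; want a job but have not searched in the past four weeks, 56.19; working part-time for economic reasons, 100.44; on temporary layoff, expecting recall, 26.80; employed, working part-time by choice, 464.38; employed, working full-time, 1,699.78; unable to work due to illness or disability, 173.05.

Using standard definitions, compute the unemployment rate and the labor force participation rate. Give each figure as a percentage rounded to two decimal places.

Employed = 100.44 + 464.38 + 1,699.78 = 2,264.60 thousand (anyone who worked, including part-time for economic reasons, counts as employed).
Unemployed = 239.90 + 26.80 = 266.70 thousand (jobless and actively searching, or on temporary layoff).
Labor force = 2,264.60 + 266.70 = 2,531.30 thousand.
Not in labor force = 377.73 + 271.84 + 56.19 + 173.05 = 878.81 thousand (those not working and not actively searching are outside the labor force — including those who want a job but have given up searching).
Civilian working-age population = 2,531.30 + 878.81 = 3,410.11 thousand.
Unemployment rate = 266.70 / 2,531.30 = 10.54%.
Labor force participation rate = 2,531.30 / 3,410.11 = 74.23%.

Unemployment rate ≈ 10.54%; labor force participation rate ≈ 74.23%.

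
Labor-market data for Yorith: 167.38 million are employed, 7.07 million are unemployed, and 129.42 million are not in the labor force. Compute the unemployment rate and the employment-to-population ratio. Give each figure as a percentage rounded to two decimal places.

Unemployment rate ≈ 4.05%; employment-population ratio ≈ 55.08%.

Labor force = employed + unemployed = 167.38 + 7.07 = 174.45 million.
Working-age population = 174.45 + 129.42 = 303.87 million.
Unemployment rate = 7.07 / 174.45 = 4.05%.
Employment-population ratio = 167.38 / 303.87 = 55.08%.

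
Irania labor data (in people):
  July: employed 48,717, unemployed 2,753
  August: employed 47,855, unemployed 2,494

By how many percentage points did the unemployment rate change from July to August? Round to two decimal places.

The unemployment rate changed by −0.40 percentage points.

July: labor force = 48,717 + 2,753 = 51,470; u = 2,753/51,470 = 5.35%.
August: labor force = 47,855 + 2,494 = 50,349; u = 2,494/50,349 = 4.95%.
Change = 4.95% − 5.35% = −0.40 pp.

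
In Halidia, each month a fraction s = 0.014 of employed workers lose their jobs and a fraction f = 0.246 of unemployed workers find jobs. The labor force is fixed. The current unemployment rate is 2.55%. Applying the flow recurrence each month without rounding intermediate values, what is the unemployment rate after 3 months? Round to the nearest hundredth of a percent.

With a fixed labor force, u_{t+1} = u_t + s·(1−u_t) − f·u_t = u_t·(1−s−f) + s.
Here 1−s−f = 0.740 and s = 0.014.
u_1 = 0.025500 × 0.740 + 0.014 = 0.032870.
u_2 = 0.032870 × 0.740 + 0.014 = 0.038324.
u_3 = 0.038324 × 0.740 + 0.014 = 0.042360.

Unemployment rate after three months ≈ 4.24%.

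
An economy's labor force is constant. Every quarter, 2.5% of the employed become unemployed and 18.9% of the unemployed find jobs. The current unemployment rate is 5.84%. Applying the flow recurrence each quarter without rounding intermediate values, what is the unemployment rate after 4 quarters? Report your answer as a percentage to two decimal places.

With a fixed labor force, u_{t+1} = u_t + s·(1−u_t) − f·u_t = u_t·(1−s−f) + s.
Here 1−s−f = 0.786 and s = 0.025.
u_1 = 0.058400 × 0.786 + 0.025 = 0.070902.
u_2 = 0.070902 × 0.786 + 0.025 = 0.080729.
u_3 = 0.080729 × 0.786 + 0.025 = 0.088453.
u_4 = 0.088453 × 0.786 + 0.025 = 0.094524.

Unemployment rate after four quarters ≈ 9.45%.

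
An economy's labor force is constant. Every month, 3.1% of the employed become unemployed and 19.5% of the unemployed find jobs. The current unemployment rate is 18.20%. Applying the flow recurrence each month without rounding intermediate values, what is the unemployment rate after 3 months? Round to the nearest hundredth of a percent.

With a fixed labor force, u_{t+1} = u_t + s·(1−u_t) − f·u_t = u_t·(1−s−f) + s.
Here 1−s−f = 0.774 and s = 0.031.
u_1 = 0.182000 × 0.774 + 0.031 = 0.171868.
u_2 = 0.171868 × 0.774 + 0.031 = 0.164026.
u_3 = 0.164026 × 0.774 + 0.031 = 0.157956.

Unemployment rate after three months ≈ 15.80%.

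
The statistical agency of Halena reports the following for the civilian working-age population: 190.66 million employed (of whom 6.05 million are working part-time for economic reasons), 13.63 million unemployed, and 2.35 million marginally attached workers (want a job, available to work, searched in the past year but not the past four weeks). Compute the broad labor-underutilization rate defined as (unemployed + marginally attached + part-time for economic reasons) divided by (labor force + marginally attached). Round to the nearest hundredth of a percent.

Broad underutilization rate ≈ 10.66%.

Labor force = 190.66 + 13.63 = 204.29 million.
Numerator = 13.63 + 2.35 + 6.05 = 22.03 million.
Denominator = 204.29 + 2.35 = 206.64 million.
Broad rate = 22.03 / 206.64 = 10.66%.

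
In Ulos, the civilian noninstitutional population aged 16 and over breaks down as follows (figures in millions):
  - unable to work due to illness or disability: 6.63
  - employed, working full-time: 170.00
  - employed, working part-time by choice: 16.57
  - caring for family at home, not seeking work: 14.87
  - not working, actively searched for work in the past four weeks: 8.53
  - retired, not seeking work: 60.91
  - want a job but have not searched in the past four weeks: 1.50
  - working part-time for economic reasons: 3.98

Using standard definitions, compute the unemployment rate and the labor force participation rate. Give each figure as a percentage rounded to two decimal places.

Unemployment rate ≈ 4.28%; labor force participation rate ≈ 70.35%.

Employed = 170.00 + 16.57 + 3.98 = 190.55 million (anyone who worked, including part-time for economic reasons, counts as employed).
Unemployed = 8.53 million.
Labor force = 190.55 + 8.53 = 199.08 million.
Not in labor force = 6.63 + 14.87 + 60.91 + 1.50 = 83.91 million (those not working and not actively searching are outside the labor force — including those who want a job but have given up searching).
Civilian working-age population = 199.08 + 83.91 = 282.99 million.
Unemployment rate = 8.53 / 199.08 = 4.28%.
Labor force participation rate = 199.08 / 282.99 = 70.35%.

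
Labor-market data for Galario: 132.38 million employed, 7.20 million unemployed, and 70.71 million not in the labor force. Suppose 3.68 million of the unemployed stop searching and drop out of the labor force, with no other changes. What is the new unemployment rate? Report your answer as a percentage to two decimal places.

Initially, labor force = 132.38 + 7.20 = 139.58 million, so u = 7.20/139.58 = 5.16%.
After the change, unemployed and labor force both fall by 3.68 → E = 132.38, U = 3.52, labor force = 135.90 million.
New unemployment rate = 3.52 / 135.90 = 2.59%.

New unemployment rate ≈ 2.59%.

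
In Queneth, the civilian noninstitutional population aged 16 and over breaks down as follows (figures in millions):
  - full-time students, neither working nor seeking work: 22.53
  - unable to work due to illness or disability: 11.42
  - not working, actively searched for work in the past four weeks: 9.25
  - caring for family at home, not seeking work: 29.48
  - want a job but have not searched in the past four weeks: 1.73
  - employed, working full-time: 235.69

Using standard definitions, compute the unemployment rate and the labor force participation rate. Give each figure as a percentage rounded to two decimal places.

Unemployment rate ≈ 3.78%; labor force participation rate ≈ 78.99%.

Employed = 235.69 million.
Unemployed = 9.25 million.
Labor force = 235.69 + 9.25 = 244.94 million.
Not in labor force = 22.53 + 11.42 + 29.48 + 1.73 = 65.16 million (those not working and not actively searching are outside the labor force — including those who want a job but have given up searching).
Civilian working-age population = 244.94 + 65.16 = 310.10 million.
Unemployment rate = 9.25 / 244.94 = 3.78%.
Labor force participation rate = 244.94 / 310.10 = 78.99%.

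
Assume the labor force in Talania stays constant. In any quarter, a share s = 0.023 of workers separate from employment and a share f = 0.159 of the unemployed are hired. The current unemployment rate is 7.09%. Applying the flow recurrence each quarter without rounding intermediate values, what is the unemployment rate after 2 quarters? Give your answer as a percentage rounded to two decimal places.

Unemployment rate after two quarters ≈ 8.93%.

With a fixed labor force, u_{t+1} = u_t + s·(1−u_t) − f·u_t = u_t·(1−s−f) + s.
Here 1−s−f = 0.818 and s = 0.023.
u_1 = 0.070900 × 0.818 + 0.023 = 0.080996.
u_2 = 0.080996 × 0.818 + 0.023 = 0.089255.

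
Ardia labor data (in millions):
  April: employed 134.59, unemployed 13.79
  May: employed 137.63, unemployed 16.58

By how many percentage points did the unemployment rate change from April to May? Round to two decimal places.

April: labor force = 134.59 + 13.79 = 148.38; u = 13.79/148.38 = 9.29%.
May: labor force = 137.63 + 16.58 = 154.21; u = 16.58/154.21 = 10.75%.
Change = 10.75% − 9.29% = +1.46 pp.

The unemployment rate changed by +1.46 percentage points.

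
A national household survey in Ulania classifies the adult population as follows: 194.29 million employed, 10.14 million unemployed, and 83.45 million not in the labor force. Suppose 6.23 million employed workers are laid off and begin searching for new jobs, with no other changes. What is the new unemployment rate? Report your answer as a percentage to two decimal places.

Initially, labor force = 194.29 + 10.14 = 204.43 million, so u = 10.14/204.43 = 4.96%.
After the change, employed falls and unemployed rises by 6.23; labor force unchanged → E = 188.06, U = 16.37, labor force = 204.43 million.
New unemployment rate = 16.37 / 204.43 = 8.01%.

New unemployment rate ≈ 8.01%.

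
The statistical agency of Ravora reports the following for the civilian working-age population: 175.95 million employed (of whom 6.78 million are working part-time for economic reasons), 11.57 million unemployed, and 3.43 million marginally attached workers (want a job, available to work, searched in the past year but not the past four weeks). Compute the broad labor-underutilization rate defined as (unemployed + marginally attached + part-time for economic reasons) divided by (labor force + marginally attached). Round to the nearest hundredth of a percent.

Labor force = 175.95 + 11.57 = 187.52 million.
Numerator = 11.57 + 3.43 + 6.78 = 21.78 million.
Denominator = 187.52 + 3.43 = 190.95 million.
Broad rate = 21.78 / 190.95 = 11.41%.

Broad underutilization rate ≈ 11.41%.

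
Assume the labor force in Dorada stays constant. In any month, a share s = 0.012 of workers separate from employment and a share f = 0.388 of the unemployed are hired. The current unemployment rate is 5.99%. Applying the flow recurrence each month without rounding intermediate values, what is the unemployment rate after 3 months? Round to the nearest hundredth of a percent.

Unemployment rate after three months ≈ 3.65%.

With a fixed labor force, u_{t+1} = u_t + s·(1−u_t) − f·u_t = u_t·(1−s−f) + s.
Here 1−s−f = 0.600 and s = 0.012.
u_1 = 0.059900 × 0.600 + 0.012 = 0.047940.
u_2 = 0.047940 × 0.600 + 0.012 = 0.040764.
u_3 = 0.040764 × 0.600 + 0.012 = 0.036458.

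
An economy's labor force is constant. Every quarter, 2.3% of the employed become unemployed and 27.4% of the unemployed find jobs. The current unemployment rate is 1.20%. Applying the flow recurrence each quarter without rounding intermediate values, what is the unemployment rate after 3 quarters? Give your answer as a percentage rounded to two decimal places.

With a fixed labor force, u_{t+1} = u_t + s·(1−u_t) − f·u_t = u_t·(1−s−f) + s.
Here 1−s−f = 0.703 and s = 0.023.
u_1 = 0.012000 × 0.703 + 0.023 = 0.031436.
u_2 = 0.031436 × 0.703 + 0.023 = 0.045100.
u_3 = 0.045100 × 0.703 + 0.023 = 0.054705.

Unemployment rate after three quarters ≈ 5.47%.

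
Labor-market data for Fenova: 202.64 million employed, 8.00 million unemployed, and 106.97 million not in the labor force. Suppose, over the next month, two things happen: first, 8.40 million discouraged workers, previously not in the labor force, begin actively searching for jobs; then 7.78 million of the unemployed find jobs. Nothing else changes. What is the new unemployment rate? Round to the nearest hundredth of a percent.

New unemployment rate ≈ 3.94%.

Initially, labor force = 202.64 + 8.00 = 210.64 million, so u = 8.00/210.64 = 3.80%.
After the first change, unemployed and labor force both rise by 8.40 → E = 202.64, U = 16.40, labor force = 219.04 million.
After the second change, unemployed falls and employed rises by 7.78; labor force unchanged → E = 210.42, U = 8.62, labor force = 219.04 million.
New unemployment rate = 8.62 / 219.04 = 3.94%.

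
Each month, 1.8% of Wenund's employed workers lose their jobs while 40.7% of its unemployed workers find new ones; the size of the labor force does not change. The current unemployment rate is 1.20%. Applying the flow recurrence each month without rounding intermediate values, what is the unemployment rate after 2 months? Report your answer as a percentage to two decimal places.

Unemployment rate after two months ≈ 3.23%.

With a fixed labor force, u_{t+1} = u_t + s·(1−u_t) − f·u_t = u_t·(1−s−f) + s.
Here 1−s−f = 0.575 and s = 0.018.
u_1 = 0.012000 × 0.575 + 0.018 = 0.024900.
u_2 = 0.024900 × 0.575 + 0.018 = 0.032317.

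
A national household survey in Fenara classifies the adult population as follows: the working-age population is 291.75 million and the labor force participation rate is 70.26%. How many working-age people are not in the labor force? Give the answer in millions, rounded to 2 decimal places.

About 86.77 million are not in the labor force.

Share not in the labor force = 1 − 0.7026 = 0.2974.
Not in labor force = 0.2974 × 291.75 ≈ 86.77 million.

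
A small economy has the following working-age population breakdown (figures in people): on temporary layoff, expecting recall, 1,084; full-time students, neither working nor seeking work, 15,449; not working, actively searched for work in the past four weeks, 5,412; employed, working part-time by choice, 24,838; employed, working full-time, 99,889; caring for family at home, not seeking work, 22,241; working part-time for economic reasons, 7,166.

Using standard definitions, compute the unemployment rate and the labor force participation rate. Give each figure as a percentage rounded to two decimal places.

Employed = 24,838 + 99,889 + 7,166 = 131,893 (anyone who worked, including part-time for economic reasons, counts as employed).
Unemployed = 1,084 + 5,412 = 6,496 (jobless and actively searching, or on temporary layoff).
Labor force = 131,893 + 6,496 = 138,389.
Not in labor force = 15,449 + 22,241 = 37,690 (those not working and not actively searching are outside the labor force).
Civilian working-age population = 138,389 + 37,690 = 176,079.
Unemployment rate = 6,496 / 138,389 = 4.69%.
Labor force participation rate = 138,389 / 176,079 = 78.59%.

Unemployment rate ≈ 4.69%; labor force participation rate ≈ 78.59%.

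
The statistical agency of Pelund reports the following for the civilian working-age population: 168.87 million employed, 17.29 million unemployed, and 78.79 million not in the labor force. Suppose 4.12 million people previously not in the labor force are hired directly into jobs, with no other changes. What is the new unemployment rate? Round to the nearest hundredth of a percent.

New unemployment rate ≈ 9.09%.

Initially, labor force = 168.87 + 17.29 = 186.16 million, so u = 17.29/186.16 = 9.29%.
After the change, employed and labor force both rise by 4.12; unemployed unchanged → E = 172.99, U = 17.29, labor force = 190.28 million.
New unemployment rate = 17.29 / 190.28 = 9.09%.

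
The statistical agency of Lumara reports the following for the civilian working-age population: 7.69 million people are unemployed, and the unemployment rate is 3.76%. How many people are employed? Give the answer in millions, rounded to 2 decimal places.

About 196.83 million are employed.

Labor force = U / u = 7.69 / 0.0376 ≈ 204.52 million.
Employed = labor force − unemployed = 204.52 − 7.69 = 196.83 million.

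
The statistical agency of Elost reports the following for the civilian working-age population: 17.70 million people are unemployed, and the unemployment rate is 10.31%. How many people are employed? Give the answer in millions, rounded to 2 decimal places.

About 153.98 million are employed.

Labor force = U / u = 17.70 / 0.1031 ≈ 171.68 million.
Employed = labor force − unemployed = 171.68 − 17.70 = 153.98 million.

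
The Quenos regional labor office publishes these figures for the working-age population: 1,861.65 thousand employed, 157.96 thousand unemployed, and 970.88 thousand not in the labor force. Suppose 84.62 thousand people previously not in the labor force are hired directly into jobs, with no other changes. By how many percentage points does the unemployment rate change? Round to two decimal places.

Initially, labor force = 1,861.65 + 157.96 = 2,019.61 thousand, so u = 157.96/2,019.61 = 7.82%.
After the change, employed and labor force both rise by 84.62; unemployed unchanged → E = 1,946.27, U = 157.96, labor force = 2,104.23 thousand.
New unemployment rate = 157.96 / 2,104.23 = 7.51%.
Change = 7.51% − 7.82% = −0.31 percentage points.

The unemployment rate changes by −0.31 percentage points.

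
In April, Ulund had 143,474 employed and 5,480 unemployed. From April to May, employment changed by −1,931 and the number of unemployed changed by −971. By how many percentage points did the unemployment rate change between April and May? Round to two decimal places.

The unemployment rate changed by −0.59 percentage points.

April: labor force = 143,474 + 5,480 = 148,954; u = 5,480/148,954 = 3.68%.
May: labor force = 141,543 + 4,509 = 146,052; u = 4,509/146,052 = 3.09%.
Change = 3.09% − 3.68% = −0.59 pp.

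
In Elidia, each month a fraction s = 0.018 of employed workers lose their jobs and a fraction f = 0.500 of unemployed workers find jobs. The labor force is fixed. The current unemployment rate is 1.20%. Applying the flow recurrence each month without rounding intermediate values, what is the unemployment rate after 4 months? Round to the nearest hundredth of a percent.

Unemployment rate after four months ≈ 3.35%.

With a fixed labor force, u_{t+1} = u_t + s·(1−u_t) − f·u_t = u_t·(1−s−f) + s.
Here 1−s−f = 0.482 and s = 0.018.
u_1 = 0.012000 × 0.482 + 0.018 = 0.023784.
u_2 = 0.023784 × 0.482 + 0.018 = 0.029464.
u_3 = 0.029464 × 0.482 + 0.018 = 0.032202.
u_4 = 0.032202 × 0.482 + 0.018 = 0.033521.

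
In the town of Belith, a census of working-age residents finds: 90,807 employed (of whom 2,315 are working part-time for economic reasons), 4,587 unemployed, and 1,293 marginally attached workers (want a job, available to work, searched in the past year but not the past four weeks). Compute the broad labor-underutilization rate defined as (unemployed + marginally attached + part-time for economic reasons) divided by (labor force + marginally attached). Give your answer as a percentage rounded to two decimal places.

Labor force = 90,807 + 4,587 = 95,394.
Numerator = 4,587 + 1,293 + 2,315 = 8,195.
Denominator = 95,394 + 1,293 = 96,687.
Broad rate = 8,195 / 96,687 = 8.48%.

Broad underutilization rate ≈ 8.48%.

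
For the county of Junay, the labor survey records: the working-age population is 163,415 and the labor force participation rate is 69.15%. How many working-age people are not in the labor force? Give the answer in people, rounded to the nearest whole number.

About 50,414 are not in the labor force.

Share not in the labor force = 1 − 0.6915 = 0.3085.
Not in labor force = 0.3085 × 163,415 ≈ 50,414.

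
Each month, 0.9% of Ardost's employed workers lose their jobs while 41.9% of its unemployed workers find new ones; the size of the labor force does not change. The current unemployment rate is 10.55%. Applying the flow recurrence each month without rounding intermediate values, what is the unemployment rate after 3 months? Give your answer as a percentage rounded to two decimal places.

Unemployment rate after three months ≈ 3.68%.

With a fixed labor force, u_{t+1} = u_t + s·(1−u_t) − f·u_t = u_t·(1−s−f) + s.
Here 1−s−f = 0.572 and s = 0.009.
u_1 = 0.105500 × 0.572 + 0.009 = 0.069346.
u_2 = 0.069346 × 0.572 + 0.009 = 0.048666.
u_3 = 0.048666 × 0.572 + 0.009 = 0.036837.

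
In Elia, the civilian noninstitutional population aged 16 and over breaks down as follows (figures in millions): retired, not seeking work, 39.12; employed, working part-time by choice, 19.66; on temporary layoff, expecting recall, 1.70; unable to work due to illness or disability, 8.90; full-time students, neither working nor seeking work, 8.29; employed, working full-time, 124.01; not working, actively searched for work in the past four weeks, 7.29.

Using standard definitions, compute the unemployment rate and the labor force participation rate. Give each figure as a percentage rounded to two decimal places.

Employed = 19.66 + 124.01 = 143.67 million.
Unemployed = 1.70 + 7.29 = 8.99 million (jobless and actively searching, or on temporary layoff).
Labor force = 143.67 + 8.99 = 152.66 million.
Not in labor force = 39.12 + 8.90 + 8.29 = 56.31 million (those not working and not actively searching are outside the labor force).
Civilian working-age population = 152.66 + 56.31 = 208.97 million.
Unemployment rate = 8.99 / 152.66 = 5.89%.
Labor force participation rate = 152.66 / 208.97 = 73.05%.

Unemployment rate ≈ 5.89%; labor force participation rate ≈ 73.05%.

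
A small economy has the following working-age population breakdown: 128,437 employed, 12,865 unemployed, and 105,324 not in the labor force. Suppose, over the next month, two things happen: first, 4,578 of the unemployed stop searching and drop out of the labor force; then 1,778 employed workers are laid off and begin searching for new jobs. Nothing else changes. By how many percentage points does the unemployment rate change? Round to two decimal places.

Initially, labor force = 128,437 + 12,865 = 141,302, so u = 12,865/141,302 = 9.10%.
After the first change, unemployed and labor force both fall by 4,578 → E = 128,437, U = 8,287, labor force = 136,724.
After the second change, employed falls and unemployed rises by 1,778; labor force unchanged → E = 126,659, U = 10,065, labor force = 136,724.
New unemployment rate = 10,065 / 136,724 = 7.36%.
Change = 7.36% − 9.10% = −1.74 percentage points.

The unemployment rate changes by −1.74 percentage points.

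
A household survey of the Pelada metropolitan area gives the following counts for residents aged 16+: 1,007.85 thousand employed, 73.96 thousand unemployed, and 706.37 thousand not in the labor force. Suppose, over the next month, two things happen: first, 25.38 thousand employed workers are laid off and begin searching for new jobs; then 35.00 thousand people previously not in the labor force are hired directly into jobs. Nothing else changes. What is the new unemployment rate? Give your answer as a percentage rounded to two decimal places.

Initially, labor force = 1,007.85 + 73.96 = 1,081.81 thousand, so u = 73.96/1,081.81 = 6.84%.
After the first change, employed falls and unemployed rises by 25.38; labor force unchanged → E = 982.47, U = 99.34, labor force = 1,081.81 thousand.
After the second change, employed and labor force both rise by 35.00; unemployed unchanged → E = 1,017.47, U = 99.34, labor force = 1,116.81 thousand.
New unemployment rate = 99.34 / 1,116.81 = 8.89%.

New unemployment rate ≈ 8.89%.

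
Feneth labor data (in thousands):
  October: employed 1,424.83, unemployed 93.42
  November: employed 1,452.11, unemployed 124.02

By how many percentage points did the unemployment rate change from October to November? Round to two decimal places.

October: labor force = 1,424.83 + 93.42 = 1,518.25; u = 93.42/1,518.25 = 6.15%.
November: labor force = 1,452.11 + 124.02 = 1,576.13; u = 124.02/1,576.13 = 7.87%.
Change = 7.87% − 6.15% = +1.72 pp.

The unemployment rate changed by +1.72 percentage points.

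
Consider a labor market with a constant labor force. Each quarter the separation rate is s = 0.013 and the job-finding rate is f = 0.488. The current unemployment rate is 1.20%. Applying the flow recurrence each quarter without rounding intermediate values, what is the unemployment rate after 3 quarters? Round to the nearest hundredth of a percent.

Unemployment rate after three quarters ≈ 2.42%.

With a fixed labor force, u_{t+1} = u_t + s·(1−u_t) − f·u_t = u_t·(1−s−f) + s.
Here 1−s−f = 0.499 and s = 0.013.
u_1 = 0.012000 × 0.499 + 0.013 = 0.018988.
u_2 = 0.018988 × 0.499 + 0.013 = 0.022475.
u_3 = 0.022475 × 0.499 + 0.013 = 0.024215.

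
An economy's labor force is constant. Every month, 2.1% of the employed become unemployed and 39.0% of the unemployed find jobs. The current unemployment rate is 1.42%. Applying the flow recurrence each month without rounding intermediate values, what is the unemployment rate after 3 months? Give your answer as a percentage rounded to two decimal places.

With a fixed labor force, u_{t+1} = u_t + s·(1−u_t) − f·u_t = u_t·(1−s−f) + s.
Here 1−s−f = 0.589 and s = 0.021.
u_1 = 0.014200 × 0.589 + 0.021 = 0.029364.
u_2 = 0.029364 × 0.589 + 0.021 = 0.038295.
u_3 = 0.038295 × 0.589 + 0.021 = 0.043556.

Unemployment rate after three months ≈ 4.36%.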